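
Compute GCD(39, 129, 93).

3

39 = 3 · 13; 129 = 3 · 43; 93 = 3 · 31
gcd takes min exponent of each prime: 3 = 3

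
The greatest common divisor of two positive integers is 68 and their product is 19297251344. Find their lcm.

283783108

gcd·lcm = product, so lcm = 19297251344/68 = 283783108.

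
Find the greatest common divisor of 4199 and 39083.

323

4199 = 13 · 17 · 19
39083 = 11² · 17 · 19
Common: 17 · 19 = 323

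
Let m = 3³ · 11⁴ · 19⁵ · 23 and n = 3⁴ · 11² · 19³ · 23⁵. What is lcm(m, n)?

max exponent per prime: 3⁴ · 11⁴ · 19⁵ · 23⁵ = 18900049619850191397

18900049619850191397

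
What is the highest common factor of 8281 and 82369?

Euclid: 82369 = 9·8281 + 7840; 8281 = 1·7840 + 441; 7840 = 17·441 + 343; 441 = 1·343 + 98; 343 = 3·98 + 49; 98 = 2·49 + 0. Last nonzero remainder: 49.

49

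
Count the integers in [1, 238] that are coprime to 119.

192

Prime factors of 119: 7, 17. Count integers ≤ 238 divisible by none of them.
By inclusion–exclusion: 238 − ⌊238/7⌋ − ⌊238/17⌋ + ⌊238/119⌋ = 192.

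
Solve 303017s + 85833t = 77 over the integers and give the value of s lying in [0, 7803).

2755

Euclid: 303017 = 3·85833 + 45518; 85833 = 1·45518 + 40315; 45518 = 1·40315 + 5203; 40315 = 7·5203 + 3894; 5203 = 1·3894 + 1309; 3894 = 2·1309 + 1276; 1309 = 1·1276 + 33; 1276 = 38·33 + 22; 33 = 1·22 + 11; 22 = 2·11 + 0 → gcd = 11; 77 = 11·7.
Back-substitution yields 303017·(2623) + 85833·(-9260) = 11, so one solution is s = 2623·7 = 18361, t = -9260·7 = -64820.
Solutions in s differ by 85833/11 = 7803; the one in [0, 7803) is 18361 mod 7803 = 2755.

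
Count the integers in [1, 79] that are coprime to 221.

Prime factors of 221: 13, 17. Count integers ≤ 79 divisible by none of them.
By inclusion–exclusion: 79 − ⌊79/13⌋ − ⌊79/17⌋ + ⌊79/221⌋ = 69.

69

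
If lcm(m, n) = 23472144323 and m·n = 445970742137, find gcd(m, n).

19

From gcd × lcm = mn: gcd = 445970742137 / 23472144323 = 19.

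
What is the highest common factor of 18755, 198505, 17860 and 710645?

gcd(18755, 198505): 198505 = 10·18755 + 10955; 18755 = 1·10955 + 7800; 10955 = 1·7800 + 3155; 7800 = 2·3155 + 1490; 3155 = 2·1490 + 175; 1490 = 8·175 + 90; 175 = 1·90 + 85; 90 = 1·85 + 5; 85 = 17·5 + 0 → 5
gcd(5, 17860): 17860 = 3572·5 + 0 → 5
gcd(5, 710645): 710645 = 142129·5 + 0 → 5

5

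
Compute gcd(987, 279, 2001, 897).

3

gcd(987, 279): 987 = 3·279 + 150; 279 = 1·150 + 129; 150 = 1·129 + 21; 129 = 6·21 + 3; 21 = 7·3 + 0 → 3
gcd(3, 2001): 2001 = 667·3 + 0 → 3
gcd(3, 897): 897 = 299·3 + 0 → 3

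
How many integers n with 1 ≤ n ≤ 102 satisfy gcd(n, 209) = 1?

209 = 11·19. Inclusion–exclusion on these primes:
102 − ⌊102/11⌋ − ⌊102/19⌋ + ⌊102/209⌋ = 88

88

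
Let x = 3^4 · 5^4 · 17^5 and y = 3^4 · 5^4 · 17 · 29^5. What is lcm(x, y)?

max exponent per prime: 3^4 · 5^4 · 17^5 · 29^5 = 1474346735838208125

1474346735838208125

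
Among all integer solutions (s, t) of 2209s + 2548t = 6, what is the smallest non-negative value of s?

Euclid: 2548 = 1·2209 + 339; 2209 = 6·339 + 175; 339 = 1·175 + 164; 175 = 1·164 + 11; 164 = 14·11 + 10; 11 = 1·10 + 1; 10 = 10·1 + 0 → gcd = 1; 6 = 1·6.
Back-substitution yields 2209·(233) + 2548·(-202) = 1, so one solution is s = 233·6 = 1398, t = -202·6 = -1212.
Solutions in s differ by 2548/1 = 2548; the one in [0, 2548) is 1398 mod 2548 = 1398.

1398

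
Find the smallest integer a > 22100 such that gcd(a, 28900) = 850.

gcd(a, 28900) = 850 forces 850 | a; write a = 850s. Then gcd(850s, 850·34) = 850·gcd(s, 34), so need gcd(s, 34) = 1.
850s > 22100 gives s ≥ 27. The least s ≥ 27 coprime to 34 is 27, so a = 850·27 = 22950.

22950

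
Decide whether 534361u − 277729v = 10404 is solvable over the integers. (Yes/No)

Yes

By Bézout, 534361u − 277729v = 10404 has integer solutions iff gcd(534361, 277729) | 10404.
Euclid: 534361 = 1·277729 + 256632; 277729 = 1·256632 + 21097; 256632 = 12·21097 + 3468; 21097 = 6·3468 + 289; 3468 = 12·289 + 0. gcd = 289; 10404 mod 289 = 0. Yes.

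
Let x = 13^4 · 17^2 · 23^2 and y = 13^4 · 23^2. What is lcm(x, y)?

max exponent per prime: 13^4 · 17^2 · 23^2 = 4366434241

4366434241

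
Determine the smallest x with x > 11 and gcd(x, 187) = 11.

22

Multiples of 11 above 11: 11·2, 11·3, … . Need the cofactor coprime to 187/11 = 17.
Checking s = 2, 3, … the first with gcd(s, 17) = 1 is s = 2, giving 22.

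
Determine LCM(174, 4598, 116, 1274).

509633124

174 = 2 · 3 · 29; 4598 = 2 · 11² · 19; 116 = 2² · 29; 1274 = 2 · 7² · 13
lcm takes max exponent of each prime: 2² · 3 · 7² · 11² · 13 · 19 · 29 = 509633124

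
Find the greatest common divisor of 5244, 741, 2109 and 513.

gcd(5244, 741): 5244 = 7·741 + 57; 741 = 13·57 + 0 → 57
gcd(57, 2109): 2109 = 37·57 + 0 → 57
gcd(57, 513): 513 = 9·57 + 0 → 57

57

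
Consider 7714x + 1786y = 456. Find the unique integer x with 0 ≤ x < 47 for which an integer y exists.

Reduce mod 1786: 7714x ≡ 456 (mod 1786). With g = gcd(7714, 1786) = 38 dividing 456, divide through: 203x ≡ 12 (mod 47).
Since gcd(203, 47) = 1, x ≡ 12·(203)⁻¹ ≡ 29 (mod 47). Smallest non-negative: 29.

29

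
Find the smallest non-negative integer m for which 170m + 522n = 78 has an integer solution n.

111

gcd(170, 522) = 2 (Euclid: 522 = 3·170 + 12; 170 = 14·12 + 2; 12 = 6·2 + 0), and 2 | 78.
Extended Euclid: 170·(43) + 522·(-14) = 2. Scale by 39: m₀ = 1677.
General solution m = m₀ + 261t; reducing mod 261 gives m = 111 (and n = -36).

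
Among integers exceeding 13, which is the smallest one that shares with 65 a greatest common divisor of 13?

gcd(m, 65) = 13 forces 13 | m; write m = 13s. Then gcd(13s, 13·5) = 13·gcd(s, 5), so need gcd(s, 5) = 1.
13s > 13 gives s ≥ 2. The least s ≥ 2 coprime to 5 is 2, so m = 13·2 = 26.

26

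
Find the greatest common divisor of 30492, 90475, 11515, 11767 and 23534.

gcd(30492, 90475): 90475 = 2·30492 + 29491; 30492 = 1·29491 + 1001; 29491 = 29·1001 + 462; 1001 = 2·462 + 77; 462 = 6·77 + 0 → 77
gcd(77, 11515): 11515 = 149·77 + 42; 77 = 1·42 + 35; 42 = 1·35 + 7; 35 = 5·7 + 0 → 7
gcd(7, 11767): 11767 = 1681·7 + 0 → 7
gcd(7, 23534): 23534 = 3362·7 + 0 → 7

7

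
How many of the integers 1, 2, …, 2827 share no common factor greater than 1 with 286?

1186

286 = 2·11·13. Inclusion–exclusion on these primes:
2827 − ⌊2827/2⌋ − ⌊2827/11⌋ − ⌊2827/13⌋ + ⌊2827/22⌋ + ⌊2827/26⌋ + ⌊2827/143⌋ − ⌊2827/286⌋ = 1186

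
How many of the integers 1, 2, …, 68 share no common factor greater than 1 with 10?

Prime factors of 10: 2, 5. Count integers ≤ 68 divisible by none of them.
By inclusion–exclusion: 68 − ⌊68/2⌋ − ⌊68/5⌋ + ⌊68/10⌋ = 27.

27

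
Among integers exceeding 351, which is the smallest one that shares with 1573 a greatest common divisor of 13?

1573 = 13·121. Any k with gcd(k, 1573) = 13 is a multiple of 13, say 13s, with s coprime to 121.
Need s > 351/13, so s ≥ 28. First s ≥ 28 with gcd(s, 121) = 1 is s = 28. Thus k = 13·28 = 364.

364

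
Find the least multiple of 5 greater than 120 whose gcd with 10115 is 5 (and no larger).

125

Multiples of 5 above 120: 5·25, 5·26, … . Need the cofactor coprime to 10115/5 = 2023.
Checking s = 25, 26, … the first with gcd(s, 2023) = 1 is s = 25, giving 125.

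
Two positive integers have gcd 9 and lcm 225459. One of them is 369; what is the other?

a·b = gcd·lcm = 9·225459 = 2029131, so b = 2029131/369 = 5499.

5499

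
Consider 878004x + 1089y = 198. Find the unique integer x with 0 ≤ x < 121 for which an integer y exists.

Reduce mod 1089: 878004x ≡ 198 (mod 1089). With g = gcd(878004, 1089) = 9 dividing 198, divide through: 97556x ≡ 22 (mod 121).
Since gcd(97556, 121) = 1, x ≡ 22·(97556)⁻¹ ≡ 33 (mod 121). Smallest non-negative: 33.

33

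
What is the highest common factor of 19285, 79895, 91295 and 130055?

gcd(19285, 79895): 79895 = 4·19285 + 2755; 19285 = 7·2755 + 0 → 2755
gcd(2755, 91295): 91295 = 33·2755 + 380; 2755 = 7·380 + 95; 380 = 4·95 + 0 → 95
gcd(95, 130055): 130055 = 1369·95 + 0 → 95

95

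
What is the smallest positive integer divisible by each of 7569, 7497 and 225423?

157920758919

7569 = 3² · 29²; 7497 = 3² · 7² · 17; 225423 = 3⁴ · 11² · 23
lcm takes max exponent of each prime: 3⁴ · 7² · 11² · 17 · 23 · 29² = 157920758919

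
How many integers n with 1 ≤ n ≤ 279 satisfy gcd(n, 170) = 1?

Prime factors of 170: 2, 5, 17. Count integers ≤ 279 divisible by none of them.
By inclusion–exclusion: 279 − ⌊279/2⌋ − ⌊279/5⌋ − ⌊279/17⌋ + ⌊279/10⌋ + ⌊279/34⌋ + ⌊279/85⌋ − ⌊279/170⌋ = 106.

106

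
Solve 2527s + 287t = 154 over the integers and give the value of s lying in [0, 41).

gcd(2527, 287) = 7 (Euclid: 2527 = 8·287 + 231; 287 = 1·231 + 56; 231 = 4·56 + 7; 56 = 8·7 + 0), and 7 | 154.
Extended Euclid: 2527·(5) + 287·(-44) = 7. Scale by 22: s₀ = 110.
General solution s = s₀ + 41k; reducing mod 41 gives s = 28 (and t = -246).

28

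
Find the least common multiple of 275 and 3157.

gcd first: 3157 = 11·275 + 132; 275 = 2·132 + 11; 132 = 12·11 + 0 → gcd = 11
lcm = 275·3157/gcd = 868175/11 = 78925

78925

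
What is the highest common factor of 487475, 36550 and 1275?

425

gcd(487475, 36550): 487475 = 13·36550 + 12325; 36550 = 2·12325 + 11900; 12325 = 1·11900 + 425; 11900 = 28·425 + 0 → 425
gcd(425, 1275): 1275 = 3·425 + 0 → 425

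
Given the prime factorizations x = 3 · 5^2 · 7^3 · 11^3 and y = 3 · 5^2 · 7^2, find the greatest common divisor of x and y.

3675

min exponent per shared prime: 3 · 5^2 · 7^2 = 3675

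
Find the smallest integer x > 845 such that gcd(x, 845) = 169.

gcd(x, 845) = 169 forces 169 | x; write x = 169s. Then gcd(169s, 169·5) = 169·gcd(s, 5), so need gcd(s, 5) = 1.
169s > 845 gives s ≥ 6. The least s ≥ 6 coprime to 5 is 6, so x = 169·6 = 1014.

1014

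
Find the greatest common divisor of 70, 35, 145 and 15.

5

gcd(70, 35): 70 = 2·35 + 0 → 35
gcd(35, 145): 145 = 4·35 + 5; 35 = 7·5 + 0 → 5
gcd(5, 15): 15 = 3·5 + 0 → 5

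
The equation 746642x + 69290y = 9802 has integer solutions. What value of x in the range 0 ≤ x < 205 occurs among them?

191

gcd(746642, 69290) = 338 (Euclid: 746642 = 10·69290 + 53742; 69290 = 1·53742 + 15548; 53742 = 3·15548 + 7098; 15548 = 2·7098 + 1352; 7098 = 5·1352 + 338; 1352 = 4·338 + 0), and 338 | 9802.
Extended Euclid: 746642·(49) + 69290·(-528) = 338. Scale by 29: x₀ = 1421.
General solution x = x₀ + 205t; reducing mod 205 gives x = 191 (and y = -2058).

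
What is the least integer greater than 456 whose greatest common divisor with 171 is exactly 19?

475

Multiples of 19 above 456: 19·25, 19·26, … . Need the cofactor coprime to 171/19 = 9.
Checking s = 25, 26, … the first with gcd(s, 9) = 1 is s = 25, giving 475.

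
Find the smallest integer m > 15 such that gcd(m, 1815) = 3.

18

Multiples of 3 above 15: 3·6, 3·7, … . Need the cofactor coprime to 1815/3 = 605.
Checking s = 6, 7, … the first with gcd(s, 605) = 1 is s = 6, giving 18.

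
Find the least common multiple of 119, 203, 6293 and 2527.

lcm(119, 203) = 119·203/gcd = 24157/7 = 3451
lcm(3451, 6293) = 3451·6293/gcd = 21717143/203 = 106981
lcm(106981, 2527) = 106981·2527/gcd = 270340987/7 = 38620141

38620141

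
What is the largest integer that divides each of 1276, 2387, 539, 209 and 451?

11

1276 = 2² · 11 · 29; 2387 = 7 · 11 · 31; 539 = 7² · 11; 209 = 11 · 19; 451 = 11 · 41
gcd takes min exponent of each prime: 11 = 11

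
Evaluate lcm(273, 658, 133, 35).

lcm(273, 658) = 273·658/gcd = 179634/7 = 25662
lcm(25662, 133) = 25662·133/gcd = 3413046/7 = 487578
lcm(487578, 35) = 487578·35/gcd = 17065230/7 = 2437890

2437890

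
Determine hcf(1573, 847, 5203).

121

1573 = 11² · 13; 847 = 7 · 11²; 5203 = 11² · 43
gcd takes min exponent of each prime: 11² = 121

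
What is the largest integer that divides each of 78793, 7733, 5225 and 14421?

209

78793 = 11 · 13 · 19 · 29; 7733 = 11 · 19 · 37; 5225 = 5² · 11 · 19; 14421 = 3 · 11 · 19 · 23
gcd takes min exponent of each prime: 11 · 19 = 209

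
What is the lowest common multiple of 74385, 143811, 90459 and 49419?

329789542365

74385 = 3³ · 5 · 19 · 29; 143811 = 3² · 19 · 29²; 90459 = 3² · 19 · 23²; 49419 = 3² · 17² · 19
lcm takes max exponent of each prime: 3³ · 5 · 17² · 19 · 23² · 29² = 329789542365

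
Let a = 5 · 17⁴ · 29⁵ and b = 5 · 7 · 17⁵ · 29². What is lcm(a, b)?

1019301446999255

max exponent per prime: 5 · 7 · 17⁵ · 29⁵ = 1019301446999255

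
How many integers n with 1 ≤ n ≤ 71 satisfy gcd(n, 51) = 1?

Prime factors of 51: 3, 17. Count integers ≤ 71 divisible by none of them.
By inclusion–exclusion: 71 − ⌊71/3⌋ − ⌊71/17⌋ + ⌊71/51⌋ = 45.

45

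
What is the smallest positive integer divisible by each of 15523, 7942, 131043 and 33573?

349360638

lcm(15523, 7942) = 15523·7942/gcd = 123283666/361 = 341506
lcm(341506, 131043) = 341506·131043/gcd = 44751970758/3971 = 11269698
lcm(11269698, 33573) = 11269698·33573/gcd = 378357570954/1083 = 349360638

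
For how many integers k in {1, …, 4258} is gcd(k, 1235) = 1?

2979

Prime factors of 1235: 5, 13, 19. Count integers ≤ 4258 divisible by none of them.
By inclusion–exclusion: 4258 − ⌊4258/5⌋ − ⌊4258/13⌋ − ⌊4258/19⌋ + ⌊4258/65⌋ + ⌊4258/95⌋ + ⌊4258/247⌋ − ⌊4258/1235⌋ = 2979.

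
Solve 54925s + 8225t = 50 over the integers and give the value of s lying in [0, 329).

180

Euclid: 54925 = 6·8225 + 5575; 8225 = 1·5575 + 2650; 5575 = 2·2650 + 275; 2650 = 9·275 + 175; 275 = 1·175 + 100; 175 = 1·100 + 75; 100 = 1·75 + 25; 75 = 3·25 + 0 → gcd = 25; 50 = 25·2.
Back-substitution yields 54925·(90) + 8225·(-601) = 25, so one solution is s = 90·2 = 180, t = -601·2 = -1202.
Solutions in s differ by 8225/25 = 329; the one in [0, 329) is 180 mod 329 = 180.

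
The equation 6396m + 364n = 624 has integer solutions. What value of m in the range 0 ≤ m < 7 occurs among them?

3

Euclid: 6396 = 17·364 + 208; 364 = 1·208 + 156; 208 = 1·156 + 52; 156 = 3·52 + 0 → gcd = 52; 624 = 52·12.
Back-substitution yields 6396·(2) + 364·(-35) = 52, so one solution is m = 2·12 = 24, n = -35·12 = -420.
Solutions in m differ by 364/52 = 7; the one in [0, 7) is 24 mod 7 = 3.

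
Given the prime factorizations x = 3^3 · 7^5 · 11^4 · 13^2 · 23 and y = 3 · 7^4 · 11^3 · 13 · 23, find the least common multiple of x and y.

25824935499363

max exponent per prime: 3^3 · 7^5 · 11^4 · 13^2 · 23 = 25824935499363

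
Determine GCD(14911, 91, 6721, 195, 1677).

14911 = 13 · 31 · 37; 91 = 7 · 13; 6721 = 11 · 13 · 47; 195 = 3 · 5 · 13; 1677 = 3 · 13 · 43
gcd takes min exponent of each prime: 13 = 13

13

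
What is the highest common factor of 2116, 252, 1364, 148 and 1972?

4

gcd(2116, 252): 2116 = 8·252 + 100; 252 = 2·100 + 52; 100 = 1·52 + 48; 52 = 1·48 + 4; 48 = 12·4 + 0 → 4
gcd(4, 1364): 1364 = 341·4 + 0 → 4
gcd(4, 148): 148 = 37·4 + 0 → 4
gcd(4, 1972): 1972 = 493·4 + 0 → 4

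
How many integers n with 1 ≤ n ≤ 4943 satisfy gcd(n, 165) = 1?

2397

165 = 3·5·11. Inclusion–exclusion on these primes:
4943 − ⌊4943/3⌋ − ⌊4943/5⌋ − ⌊4943/11⌋ + ⌊4943/15⌋ + ⌊4943/33⌋ + ⌊4943/55⌋ − ⌊4943/165⌋ = 2397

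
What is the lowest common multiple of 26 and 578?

7514

26 = 2 · 13; 578 = 2 · 17²
max exponents: 2 · 13 · 17² = 7514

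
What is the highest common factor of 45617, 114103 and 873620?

121

45617 = 11² · 13 · 29; 114103 = 11² · 23 · 41; 873620 = 2² · 5 · 11² · 19²
gcd takes min exponent of each prime: 11² = 121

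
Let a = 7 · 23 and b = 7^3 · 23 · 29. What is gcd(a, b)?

161

min exponent per shared prime: 7 · 23 = 161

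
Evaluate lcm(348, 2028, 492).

2411292

lcm(348, 2028) = 348·2028/gcd = 705744/12 = 58812
lcm(58812, 492) = 58812·492/gcd = 28935504/12 = 2411292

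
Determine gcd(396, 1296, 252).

396 = 2² · 3² · 11; 1296 = 2⁴ · 3⁴; 252 = 2² · 3² · 7
gcd takes min exponent of each prime: 2² · 3² = 36

36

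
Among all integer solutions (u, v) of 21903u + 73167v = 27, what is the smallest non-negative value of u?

8388

Euclid: 73167 = 3·21903 + 7458; 21903 = 2·7458 + 6987; 7458 = 1·6987 + 471; 6987 = 14·471 + 393; 471 = 1·393 + 78; 393 = 5·78 + 3; 78 = 26·3 + 0 → gcd = 3; 27 = 3·9.
Back-substitution yields 21903·(932) + 73167·(-279) = 3, so one solution is u = 932·9 = 8388, v = -279·9 = -2511.
Solutions in u differ by 73167/3 = 24389; the one in [0, 24389) is 8388 mod 24389 = 8388.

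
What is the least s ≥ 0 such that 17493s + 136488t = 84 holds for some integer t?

Reduce mod 136488: 17493s ≡ 84 (mod 136488). With g = gcd(17493, 136488) = 3 dividing 84, divide through: 5831s ≡ 28 (mod 45496).
Since gcd(5831, 45496) = 1, s ≡ 28·(5831)⁻¹ ≡ 35228 (mod 45496). Smallest non-negative: 35228.

35228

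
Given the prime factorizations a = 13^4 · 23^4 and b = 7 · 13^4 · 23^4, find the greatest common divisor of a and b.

min exponent per shared prime: 13^4 · 23^4 = 7992538801

7992538801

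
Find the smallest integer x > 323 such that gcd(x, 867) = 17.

867 = 17·51. Any x with gcd(x, 867) = 17 is a multiple of 17, say 17s, with s coprime to 51.
Need s > 323/17, so s ≥ 20. First s ≥ 20 with gcd(s, 51) = 1 is s = 20. Thus x = 17·20 = 340.

340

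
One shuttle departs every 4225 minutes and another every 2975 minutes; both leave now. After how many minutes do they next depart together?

502775

gcd first: 4225 = 1·2975 + 1250; 2975 = 2·1250 + 475; 1250 = 2·475 + 300; 475 = 1·300 + 175; 300 = 1·175 + 125; 175 = 1·125 + 50; 125 = 2·50 + 25; 50 = 2·25 + 0 → gcd = 25
lcm = 4225·2975/gcd = 12569375/25 = 502775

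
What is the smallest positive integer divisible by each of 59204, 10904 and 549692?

59204 = 2² · 19² · 41; 10904 = 2³ · 29 · 47; 549692 = 2² · 11 · 13 · 31²
lcm takes max exponent of each prime: 2³ · 11 · 13 · 19² · 29 · 31² · 41 · 47 = 22178712261992

22178712261992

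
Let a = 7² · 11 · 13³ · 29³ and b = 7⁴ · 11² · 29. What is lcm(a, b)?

15566880121793

max exponent per prime: 7⁴ · 11² · 13³ · 29³ = 15566880121793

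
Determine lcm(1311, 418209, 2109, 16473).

4471908837

1311 = 3 · 19 · 23; 418209 = 3 · 11 · 19 · 23 · 29; 2109 = 3 · 19 · 37; 16473 = 3 · 17² · 19
lcm takes max exponent of each prime: 3 · 11 · 17² · 19 · 23 · 29 · 37 = 4471908837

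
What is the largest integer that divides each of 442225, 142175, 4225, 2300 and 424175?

25

442225 = 5² · 7² · 19²; 142175 = 5² · 11² · 47; 4225 = 5² · 13²; 2300 = 2² · 5² · 23; 424175 = 5² · 19² · 47
gcd takes min exponent of each prime: 5² = 25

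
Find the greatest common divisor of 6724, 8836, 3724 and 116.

gcd(6724, 8836): 8836 = 1·6724 + 2112; 6724 = 3·2112 + 388; 2112 = 5·388 + 172; 388 = 2·172 + 44; 172 = 3·44 + 40; 44 = 1·40 + 4; 40 = 10·4 + 0 → 4
gcd(4, 3724): 3724 = 931·4 + 0 → 4
gcd(4, 116): 116 = 29·4 + 0 → 4

4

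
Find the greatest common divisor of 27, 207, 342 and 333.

9

gcd(27, 207): 207 = 7·27 + 18; 27 = 1·18 + 9; 18 = 2·9 + 0 → 9
gcd(9, 342): 342 = 38·9 + 0 → 9
gcd(9, 333): 333 = 37·9 + 0 → 9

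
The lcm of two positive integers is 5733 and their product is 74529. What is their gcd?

From gcd × lcm = ab: gcd = 74529 / 5733 = 13.

13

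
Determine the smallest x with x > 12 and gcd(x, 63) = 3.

15

Multiples of 3 above 12: 3·5, 3·6, … . Need the cofactor coprime to 63/3 = 21.
Checking s = 5, 6, … the first with gcd(s, 21) = 1 is s = 5, giving 15.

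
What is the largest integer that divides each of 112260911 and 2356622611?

931

Euclid: 2356622611 = 20·112260911 + 111404391; 112260911 = 1·111404391 + 856520; 111404391 = 130·856520 + 56791; 856520 = 15·56791 + 4655; 56791 = 12·4655 + 931; 4655 = 5·931 + 0. Last nonzero remainder: 931.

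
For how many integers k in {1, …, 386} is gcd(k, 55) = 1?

281

55 = 5·11. Inclusion–exclusion on these primes:
386 − ⌊386/5⌋ − ⌊386/11⌋ + ⌊386/55⌋ = 281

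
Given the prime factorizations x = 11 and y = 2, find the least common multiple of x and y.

max exponent per prime: 2 · 11 = 22

22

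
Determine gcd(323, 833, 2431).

323 = 17 · 19; 833 = 7² · 17; 2431 = 11 · 13 · 17
gcd takes min exponent of each prime: 17 = 17

17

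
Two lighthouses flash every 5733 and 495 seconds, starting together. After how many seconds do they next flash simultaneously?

5733 = 3² · 7² · 13; 495 = 3² · 5 · 11
max exponents: 3² · 5 · 7² · 11 · 13 = 315315

315315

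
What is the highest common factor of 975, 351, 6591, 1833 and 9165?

39

975 = 3 · 5² · 13; 351 = 3³ · 13; 6591 = 3 · 13³; 1833 = 3 · 13 · 47; 9165 = 3 · 5 · 13 · 47
gcd takes min exponent of each prime: 3 · 13 = 39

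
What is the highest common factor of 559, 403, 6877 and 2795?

559 = 13 · 43; 403 = 13 · 31; 6877 = 13 · 23²; 2795 = 5 · 13 · 43
gcd takes min exponent of each prime: 13 = 13

13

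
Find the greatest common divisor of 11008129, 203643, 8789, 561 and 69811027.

gcd(11008129, 203643): 11008129 = 54·203643 + 11407; 203643 = 17·11407 + 9724; 11407 = 1·9724 + 1683; 9724 = 5·1683 + 1309; 1683 = 1·1309 + 374; 1309 = 3·374 + 187; 374 = 2·187 + 0 → 187
gcd(187, 8789): 8789 = 47·187 + 0 → 187
gcd(187, 561): 561 = 3·187 + 0 → 187
gcd(187, 69811027): 69811027 = 373321·187 + 0 → 187

187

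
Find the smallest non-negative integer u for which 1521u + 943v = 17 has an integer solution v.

gcd(1521, 943) = 1 (Euclid: 1521 = 1·943 + 578; 943 = 1·578 + 365; 578 = 1·365 + 213; 365 = 1·213 + 152; 213 = 1·152 + 61; 152 = 2·61 + 30; 61 = 2·30 + 1; 30 = 30·1 + 0), and 1 | 17.
Extended Euclid: 1521·(31) + 943·(-50) = 1. Scale by 17: u₀ = 527.
General solution u = u₀ + 943t; reducing mod 943 gives u = 527 (and v = -850).

527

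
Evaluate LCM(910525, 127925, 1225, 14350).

8884902950

910525 = 5² · 7 · 11² · 43; 127925 = 5² · 7 · 17 · 43; 1225 = 5² · 7²; 14350 = 2 · 5² · 7 · 41
lcm takes max exponent of each prime: 2 · 5² · 7² · 11² · 17 · 41 · 43 = 8884902950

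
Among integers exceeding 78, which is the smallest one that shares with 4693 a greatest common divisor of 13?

91

4693 = 13·361. Any m with gcd(m, 4693) = 13 is a multiple of 13, say 13s, with s coprime to 361.
Need s > 78/13, so s ≥ 7. First s ≥ 7 with gcd(s, 361) = 1 is s = 7. Thus m = 13·7 = 91.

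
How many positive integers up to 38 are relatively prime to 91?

Prime factors of 91: 7, 13. Count integers ≤ 38 divisible by none of them.
By inclusion–exclusion: 38 − ⌊38/7⌋ − ⌊38/13⌋ + ⌊38/91⌋ = 31.

31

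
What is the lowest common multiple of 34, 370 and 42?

34 = 2 · 17; 370 = 2 · 5 · 37; 42 = 2 · 3 · 7
lcm takes max exponent of each prime: 2 · 3 · 5 · 7 · 17 · 37 = 132090

132090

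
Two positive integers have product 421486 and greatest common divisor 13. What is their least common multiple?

For any two positive integers, gcd × lcm equals their product. Hence lcm = 421486 / 13 = 32422.

32422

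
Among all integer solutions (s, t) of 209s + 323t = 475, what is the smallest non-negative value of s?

Euclid: 323 = 1·209 + 114; 209 = 1·114 + 95; 114 = 1·95 + 19; 95 = 5·19 + 0 → gcd = 19; 475 = 19·25.
Back-substitution yields 209·(-3) + 323·(2) = 19, so one solution is s = -3·25 = -75, t = 2·25 = 50.
Solutions in s differ by 323/19 = 17; the one in [0, 17) is -75 mod 17 = 10.

10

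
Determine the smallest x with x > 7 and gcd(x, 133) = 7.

14

Multiples of 7 above 7: 7·2, 7·3, … . Need the cofactor coprime to 133/7 = 19.
Checking s = 2, 3, … the first with gcd(s, 19) = 1 is s = 2, giving 14.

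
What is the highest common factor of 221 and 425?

Euclid: 425 = 1·221 + 204; 221 = 1·204 + 17; 204 = 12·17 + 0. Last nonzero remainder: 17.

17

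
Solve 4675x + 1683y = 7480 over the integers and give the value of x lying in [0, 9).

gcd(4675, 1683) = 187 (Euclid: 4675 = 2·1683 + 1309; 1683 = 1·1309 + 374; 1309 = 3·374 + 187; 374 = 2·187 + 0), and 187 | 7480.
Extended Euclid: 4675·(4) + 1683·(-11) = 187. Scale by 40: x₀ = 160.
General solution x = x₀ + 9t; reducing mod 9 gives x = 7 (and y = -15).

7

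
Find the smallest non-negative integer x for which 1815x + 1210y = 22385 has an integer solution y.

1

Euclid: 1815 = 1·1210 + 605; 1210 = 2·605 + 0 → gcd = 605; 22385 = 605·37.
Back-substitution yields 1815·(1) + 1210·(-1) = 605, so one solution is x = 1·37 = 37, y = -1·37 = -37.
Solutions in x differ by 1210/605 = 2; the one in [0, 2) is 37 mod 2 = 1.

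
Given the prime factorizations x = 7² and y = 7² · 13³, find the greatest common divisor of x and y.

49

min exponent per shared prime: 7² = 49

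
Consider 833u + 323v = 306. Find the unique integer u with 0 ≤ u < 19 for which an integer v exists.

Euclid: 833 = 2·323 + 187; 323 = 1·187 + 136; 187 = 1·136 + 51; 136 = 2·51 + 34; 51 = 1·34 + 17; 34 = 2·17 + 0 → gcd = 17; 306 = 17·18.
Back-substitution yields 833·(7) + 323·(-18) = 17, so one solution is u = 7·18 = 126, v = -18·18 = -324.
Solutions in u differ by 323/17 = 19; the one in [0, 19) is 126 mod 19 = 12.

12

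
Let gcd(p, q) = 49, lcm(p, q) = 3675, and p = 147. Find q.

Using pq = gcd(p,q)·lcm(p,q) = 49·3675 = 180075, we get q = 180075/147 = 1225.

1225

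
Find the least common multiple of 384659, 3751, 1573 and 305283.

lcm(384659, 3751) = 384659·3751/gcd = 1442855909/121 = 11924429
lcm(11924429, 1573) = 11924429·1573/gcd = 18757126817/121 = 155017577
lcm(155017577, 305283) = 155017577·305283/gcd = 47324230959291/121 = 391109346771

391109346771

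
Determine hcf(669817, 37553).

17

Euclid: 669817 = 17·37553 + 31416; 37553 = 1·31416 + 6137; 31416 = 5·6137 + 731; 6137 = 8·731 + 289; 731 = 2·289 + 153; 289 = 1·153 + 136; 153 = 1·136 + 17; 136 = 8·17 + 0. Last nonzero remainder: 17.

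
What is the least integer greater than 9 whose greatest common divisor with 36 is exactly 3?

Multiples of 3 above 9: 3·4, 3·5, … . Need the cofactor coprime to 36/3 = 12.
Checking s = 4, 5, … the first with gcd(s, 12) = 1 is s = 5, giving 15.

15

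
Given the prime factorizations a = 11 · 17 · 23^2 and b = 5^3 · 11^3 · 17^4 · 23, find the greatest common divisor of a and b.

min exponent per shared prime: 11 · 17 · 23 = 4301

4301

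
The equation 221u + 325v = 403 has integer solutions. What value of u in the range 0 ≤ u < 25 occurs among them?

Reduce mod 325: 221u ≡ 403 (mod 325). With g = gcd(221, 325) = 13 dividing 403, divide through: 17u ≡ 31 (mod 25).
Since gcd(17, 25) = 1, u ≡ 31·(17)⁻¹ ≡ 18 (mod 25). Smallest non-negative: 18.

18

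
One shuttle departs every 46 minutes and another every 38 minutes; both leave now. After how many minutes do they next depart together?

gcd first: 46 = 1·38 + 8; 38 = 4·8 + 6; 8 = 1·6 + 2; 6 = 3·2 + 0 → gcd = 2
lcm = 46·38/gcd = 1748/2 = 874

874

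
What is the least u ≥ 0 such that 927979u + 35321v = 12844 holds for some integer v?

5

gcd(927979, 35321) = 3211 (Euclid: 927979 = 26·35321 + 9633; 35321 = 3·9633 + 6422; 9633 = 1·6422 + 3211; 6422 = 2·3211 + 0), and 3211 | 12844.
Extended Euclid: 927979·(4) + 35321·(-105) = 3211. Scale by 4: u₀ = 16.
General solution u = u₀ + 11t; reducing mod 11 gives u = 5 (and v = -131).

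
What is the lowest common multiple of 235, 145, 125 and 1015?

1192625

lcm(235, 145) = 235·145/gcd = 34075/5 = 6815
lcm(6815, 125) = 6815·125/gcd = 851875/5 = 170375
lcm(170375, 1015) = 170375·1015/gcd = 172930625/145 = 1192625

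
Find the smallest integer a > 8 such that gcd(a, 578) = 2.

10

578 = 2·289. Any a with gcd(a, 578) = 2 is a multiple of 2, say 2s, with s coprime to 289.
Need s > 8/2, so s ≥ 5. First s ≥ 5 with gcd(s, 289) = 1 is s = 5. Thus a = 2·5 = 10.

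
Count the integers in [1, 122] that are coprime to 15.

Prime factors of 15: 3, 5. Count integers ≤ 122 divisible by none of them.
By inclusion–exclusion: 122 − ⌊122/3⌋ − ⌊122/5⌋ + ⌊122/15⌋ = 66.

66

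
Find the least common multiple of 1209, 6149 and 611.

26877279

1209 = 3 · 13 · 31; 6149 = 11 · 13 · 43; 611 = 13 · 47
lcm takes max exponent of each prime: 3 · 11 · 13 · 31 · 43 · 47 = 26877279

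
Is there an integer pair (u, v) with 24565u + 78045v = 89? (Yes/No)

gcd(24565, 78045): 78045 = 3·24565 + 4350; 24565 = 5·4350 + 2815; 4350 = 1·2815 + 1535; 2815 = 1·1535 + 1280; 1535 = 1·1280 + 255; 1280 = 5·255 + 5; 255 = 51·5 + 0 → 5
5 does not divide 89, so a solution does not exist.

No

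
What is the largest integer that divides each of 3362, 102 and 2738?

2

gcd(3362, 102): 3362 = 32·102 + 98; 102 = 1·98 + 4; 98 = 24·4 + 2; 4 = 2·2 + 0 → 2
gcd(2, 2738): 2738 = 1369·2 + 0 → 2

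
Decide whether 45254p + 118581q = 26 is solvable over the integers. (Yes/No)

Yes

gcd(45254, 118581): 118581 = 2·45254 + 28073; 45254 = 1·28073 + 17181; 28073 = 1·17181 + 10892; 17181 = 1·10892 + 6289; 10892 = 1·6289 + 4603; 6289 = 1·4603 + 1686; 4603 = 2·1686 + 1231; 1686 = 1·1231 + 455; 1231 = 2·455 + 321; 455 = 1·321 + 134; 321 = 2·134 + 53; 134 = 2·53 + 28; 53 = 1·28 + 25; 28 = 1·25 + 3; 25 = 8·3 + 1; 3 = 3·1 + 0 → 1
1 divides 26, so a solution exists.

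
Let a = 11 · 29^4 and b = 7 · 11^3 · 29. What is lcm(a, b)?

max exponent per prime: 7 · 11^3 · 29^4 = 6589737077

6589737077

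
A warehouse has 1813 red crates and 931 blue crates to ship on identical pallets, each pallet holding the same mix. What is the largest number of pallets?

1813 = 7² · 37
931 = 7² · 19
Common: 7² = 49

49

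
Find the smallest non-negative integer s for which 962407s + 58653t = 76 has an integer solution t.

gcd(962407, 58653) = 19 (Euclid: 962407 = 16·58653 + 23959; 58653 = 2·23959 + 10735; 23959 = 2·10735 + 2489; 10735 = 4·2489 + 779; 2489 = 3·779 + 152; 779 = 5·152 + 19; 152 = 8·19 + 0), and 19 | 76.
Extended Euclid: 962407·(-377) + 58653·(6186) = 19. Scale by 4: s₀ = -1508.
General solution s = s₀ + 3087k; reducing mod 3087 gives s = 1579 (and t = -25909).

1579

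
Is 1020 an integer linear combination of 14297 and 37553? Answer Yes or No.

By Bézout, 14297p − 37553q = 1020 has integer solutions iff gcd(14297, 37553) | 1020.
Euclid: 37553 = 2·14297 + 8959; 14297 = 1·8959 + 5338; 8959 = 1·5338 + 3621; 5338 = 1·3621 + 1717; 3621 = 2·1717 + 187; 1717 = 9·187 + 34; 187 = 5·34 + 17; 34 = 2·17 + 0. gcd = 17; 1020 mod 17 = 0. Yes.

Yes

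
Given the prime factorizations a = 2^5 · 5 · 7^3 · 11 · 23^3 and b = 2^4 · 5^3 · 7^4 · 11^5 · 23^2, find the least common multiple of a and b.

18819110193268000

max exponent per prime: 2^5 · 5^3 · 7^4 · 11^5 · 23^3 = 18819110193268000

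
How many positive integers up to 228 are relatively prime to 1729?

170

1729 = 7·13·19. Inclusion–exclusion on these primes:
228 − ⌊228/7⌋ − ⌊228/13⌋ − ⌊228/19⌋ + ⌊228/91⌋ + ⌊228/133⌋ + ⌊228/247⌋ − ⌊228/1729⌋ = 170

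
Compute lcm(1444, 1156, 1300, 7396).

1444 = 2² · 19²; 1156 = 2² · 17²; 1300 = 2² · 5² · 13; 7396 = 2² · 43²
lcm takes max exponent of each prime: 2² · 5² · 13 · 17² · 19² · 43² = 250775617300

250775617300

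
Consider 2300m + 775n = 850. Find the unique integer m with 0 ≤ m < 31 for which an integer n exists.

28

Euclid: 2300 = 2·775 + 750; 775 = 1·750 + 25; 750 = 30·25 + 0 → gcd = 25; 850 = 25·34.
Back-substitution yields 2300·(-1) + 775·(3) = 25, so one solution is m = -1·34 = -34, n = 3·34 = 102.
Solutions in m differ by 775/25 = 31; the one in [0, 31) is -34 mod 31 = 28.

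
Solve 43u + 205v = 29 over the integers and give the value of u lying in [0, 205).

158

Reduce mod 205: 43u ≡ 29 (mod 205). With g = gcd(43, 205) = 1 dividing 29, divide through: 43u ≡ 29 (mod 205).
Since gcd(43, 205) = 1, u ≡ 29·(43)⁻¹ ≡ 158 (mod 205). Smallest non-negative: 158.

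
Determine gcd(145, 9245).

5

145 = 5 · 29
9245 = 5 · 43²
Common: 5 = 5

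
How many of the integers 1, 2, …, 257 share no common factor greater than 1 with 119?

119 = 7·17. Inclusion–exclusion on these primes:
257 − ⌊257/7⌋ − ⌊257/17⌋ + ⌊257/119⌋ = 208

208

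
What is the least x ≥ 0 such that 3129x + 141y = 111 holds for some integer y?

gcd(3129, 141) = 3 (Euclid: 3129 = 22·141 + 27; 141 = 5·27 + 6; 27 = 4·6 + 3; 6 = 2·3 + 0), and 3 | 111.
Extended Euclid: 3129·(21) + 141·(-466) = 3. Scale by 37: x₀ = 777.
General solution x = x₀ + 47t; reducing mod 47 gives x = 25 (and y = -554).

25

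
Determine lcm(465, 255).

465 = 3 · 5 · 31; 255 = 3 · 5 · 17
max exponents: 3 · 5 · 17 · 31 = 7905

7905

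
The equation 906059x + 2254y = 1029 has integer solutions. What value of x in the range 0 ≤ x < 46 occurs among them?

Reduce mod 2254: 906059x ≡ 1029 (mod 2254). With g = gcd(906059, 2254) = 49 dividing 1029, divide through: 18491x ≡ 21 (mod 46).
Since gcd(18491, 46) = 1, x ≡ 21·(18491)⁻¹ ≡ 25 (mod 46). Smallest non-negative: 25.

25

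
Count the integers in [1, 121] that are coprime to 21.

69

Prime factors of 21: 3, 7. Count integers ≤ 121 divisible by none of them.
By inclusion–exclusion: 121 − ⌊121/3⌋ − ⌊121/7⌋ + ⌊121/21⌋ = 69.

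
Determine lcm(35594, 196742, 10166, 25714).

196887392338

35594 = 2 · 13 · 37²; 196742 = 2 · 7 · 13 · 23 · 47; 10166 = 2 · 13 · 17 · 23; 25714 = 2 · 13 · 23 · 43
lcm takes max exponent of each prime: 2 · 7 · 13 · 17 · 23 · 37² · 43 · 47 = 196887392338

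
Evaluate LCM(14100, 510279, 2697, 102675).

62801618394900

14100 = 2² · 3 · 5² · 47; 510279 = 3 · 7 · 11 · 47²; 2697 = 3 · 29 · 31; 102675 = 3 · 5² · 37²
lcm takes max exponent of each prime: 2² · 3 · 5² · 7 · 11 · 29 · 31 · 37² · 47² = 62801618394900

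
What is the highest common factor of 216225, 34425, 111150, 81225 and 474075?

225

216225 = 3² · 5² · 31²; 34425 = 3⁴ · 5² · 17; 111150 = 2 · 3² · 5² · 13 · 19; 81225 = 3² · 5² · 19²; 474075 = 3² · 5² · 7² · 43
gcd takes min exponent of each prime: 3² · 5² = 225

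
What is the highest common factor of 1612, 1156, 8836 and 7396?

gcd(1612, 1156): 1612 = 1·1156 + 456; 1156 = 2·456 + 244; 456 = 1·244 + 212; 244 = 1·212 + 32; 212 = 6·32 + 20; 32 = 1·20 + 12; 20 = 1·12 + 8; 12 = 1·8 + 4; 8 = 2·4 + 0 → 4
gcd(4, 8836): 8836 = 2209·4 + 0 → 4
gcd(4, 7396): 7396 = 1849·4 + 0 → 4

4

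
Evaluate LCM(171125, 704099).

gcd first: 704099 = 4·171125 + 19599; 171125 = 8·19599 + 14333; 19599 = 1·14333 + 5266; 14333 = 2·5266 + 3801; 5266 = 1·3801 + 1465; 3801 = 2·1465 + 871; 1465 = 1·871 + 594; 871 = 1·594 + 277; 594 = 2·277 + 40; 277 = 6·40 + 37; 40 = 1·37 + 3; 37 = 12·3 + 1; 3 = 3·1 + 0 → gcd = 1
lcm = 171125·704099/gcd = 120488941375/1 = 120488941375

120488941375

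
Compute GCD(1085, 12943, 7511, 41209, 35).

1085 = 5 · 7 · 31; 12943 = 7 · 43²; 7511 = 7 · 29 · 37; 41209 = 7² · 29²; 35 = 5 · 7
gcd takes min exponent of each prime: 7 = 7

7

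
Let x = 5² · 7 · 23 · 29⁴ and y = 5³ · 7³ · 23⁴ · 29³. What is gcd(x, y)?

min exponent per shared prime: 5² · 7 · 23 · 29³ = 98165725

98165725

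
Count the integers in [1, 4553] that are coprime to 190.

1726

190 = 2·5·19. Inclusion–exclusion on these primes:
4553 − ⌊4553/2⌋ − ⌊4553/5⌋ − ⌊4553/19⌋ + ⌊4553/10⌋ + ⌊4553/38⌋ + ⌊4553/95⌋ − ⌊4553/190⌋ = 1726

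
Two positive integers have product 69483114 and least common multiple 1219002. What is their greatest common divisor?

57

gcd·lcm = product, so gcd = 69483114/1219002 = 57.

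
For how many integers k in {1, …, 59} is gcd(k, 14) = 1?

26

Prime factors of 14: 2, 7. Count integers ≤ 59 divisible by none of them.
By inclusion–exclusion: 59 − ⌊59/2⌋ − ⌊59/7⌋ + ⌊59/14⌋ = 26.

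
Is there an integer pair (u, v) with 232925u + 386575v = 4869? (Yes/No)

gcd(232925, 386575): 386575 = 1·232925 + 153650; 232925 = 1·153650 + 79275; 153650 = 1·79275 + 74375; 79275 = 1·74375 + 4900; 74375 = 15·4900 + 875; 4900 = 5·875 + 525; 875 = 1·525 + 350; 525 = 1·350 + 175; 350 = 2·175 + 0 → 175
175 does not divide 4869, so a solution does not exist.

No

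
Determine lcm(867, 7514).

867 = 3 · 17²; 7514 = 2 · 13 · 17²
max exponents: 2 · 3 · 13 · 17² = 22542

22542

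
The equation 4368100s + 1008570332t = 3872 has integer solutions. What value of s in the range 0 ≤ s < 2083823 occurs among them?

1646047

Euclid: 1008570332 = 230·4368100 + 3907332; 4368100 = 1·3907332 + 460768; 3907332 = 8·460768 + 221188; 460768 = 2·221188 + 18392; 221188 = 12·18392 + 484; 18392 = 38·484 + 0 → gcd = 484; 3872 = 484·8.
Back-substitution yields 4368100·(-54722) + 1008570332·(237) = 484, so one solution is s = -54722·8 = -437776, t = 237·8 = 1896.
Solutions in s differ by 1008570332/484 = 2083823; the one in [0, 2083823) is -437776 mod 2083823 = 1646047.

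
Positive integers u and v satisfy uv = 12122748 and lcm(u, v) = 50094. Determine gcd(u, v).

From gcd × lcm = uv: gcd = 12122748 / 50094 = 242.

242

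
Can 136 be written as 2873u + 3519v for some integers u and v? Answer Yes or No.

Yes

By Bézout, 2873u + 3519v = 136 has integer solutions iff gcd(2873, 3519) | 136.
Euclid: 3519 = 1·2873 + 646; 2873 = 4·646 + 289; 646 = 2·289 + 68; 289 = 4·68 + 17; 68 = 4·17 + 0. gcd = 17; 136 mod 17 = 0. Yes.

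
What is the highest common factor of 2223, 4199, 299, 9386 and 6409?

2223 = 3² · 13 · 19; 4199 = 13 · 17 · 19; 299 = 13 · 23; 9386 = 2 · 13 · 19²; 6409 = 13 · 17 · 29
gcd takes min exponent of each prime: 13 = 13

13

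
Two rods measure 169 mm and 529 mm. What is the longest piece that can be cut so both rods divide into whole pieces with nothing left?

1

169 = 13²
529 = 23²
Common: 1 = 1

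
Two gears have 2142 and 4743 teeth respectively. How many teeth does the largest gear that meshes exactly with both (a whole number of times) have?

Euclid: 4743 = 2·2142 + 459; 2142 = 4·459 + 306; 459 = 1·306 + 153; 306 = 2·153 + 0. Last nonzero remainder: 153.

153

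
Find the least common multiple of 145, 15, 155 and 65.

175305

lcm(145, 15) = 145·15/gcd = 2175/5 = 435
lcm(435, 155) = 435·155/gcd = 67425/5 = 13485
lcm(13485, 65) = 13485·65/gcd = 876525/5 = 175305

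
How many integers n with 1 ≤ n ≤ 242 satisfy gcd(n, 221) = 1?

221 = 13·17. Inclusion–exclusion on these primes:
242 − ⌊242/13⌋ − ⌊242/17⌋ + ⌊242/221⌋ = 211

211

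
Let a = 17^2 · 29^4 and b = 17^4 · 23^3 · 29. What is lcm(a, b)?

max exponent per prime: 17^4 · 23^3 · 29^4 = 718738957150967

718738957150967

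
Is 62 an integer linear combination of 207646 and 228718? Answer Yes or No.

By Bézout, 207646u + 228718v = 62 has integer solutions iff gcd(207646, 228718) | 62.
Euclid: 228718 = 1·207646 + 21072; 207646 = 9·21072 + 17998; 21072 = 1·17998 + 3074; 17998 = 5·3074 + 2628; 3074 = 1·2628 + 446; 2628 = 5·446 + 398; 446 = 1·398 + 48; 398 = 8·48 + 14; 48 = 3·14 + 6; 14 = 2·6 + 2; 6 = 3·2 + 0. gcd = 2; 62 mod 2 = 0. Yes.

Yes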